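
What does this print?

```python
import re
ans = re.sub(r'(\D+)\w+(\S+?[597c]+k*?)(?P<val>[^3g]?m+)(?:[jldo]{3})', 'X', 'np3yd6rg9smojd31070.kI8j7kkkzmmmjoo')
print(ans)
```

This matches one or more of a non-digit (captured); then one or more of a word character; then one or more of a non-whitespace character (lazy), then one or more of one of [597c], then zero or more of the literal 'k' (lazy) (captured); then optionally any character except [3g], then one or more of a literal 'm' (captured as 'val'); then exactly 3 of one of [jldo] (non-capturing group).
Matches: at [0:35] → 'np3yd6rg9smojd31070.kI8j7kkkzmmmjoo'.
Every occurrence is swapped for 'X'.

X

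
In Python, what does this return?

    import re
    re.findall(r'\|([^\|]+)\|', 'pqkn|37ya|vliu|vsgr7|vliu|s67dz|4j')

['37ya', 'vsgr7', 's67dz']

`findall` collects group 1 from each match (3 total).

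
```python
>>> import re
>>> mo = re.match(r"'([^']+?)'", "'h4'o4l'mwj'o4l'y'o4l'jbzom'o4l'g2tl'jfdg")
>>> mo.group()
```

With `match`, the pattern is implicitly anchored at the beginning.
The match spans [0:4] → "'h4'".

"'h4'"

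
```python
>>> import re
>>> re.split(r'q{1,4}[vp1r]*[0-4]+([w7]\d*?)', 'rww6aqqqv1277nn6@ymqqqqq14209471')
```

['rww6a', '7', '7nn6@ymqqqqq14209471']

The pattern matches 1 to 4 of a literal 'q', then zero or more of one of [vp1r]; then one or more of a character in [0-4]; then one of [w7], then zero or more of a digit (lazy) (captured).
With the lazy modifier that quantifier settles for the fewest repetitions that let the rest of the pattern succeed (the atoms after it are unaffected and can still be greedy).
Matches to split on: at [5:12] → 'qqqv127'.
With a capturing group present, the delimiter's captured portion is kept in the result list.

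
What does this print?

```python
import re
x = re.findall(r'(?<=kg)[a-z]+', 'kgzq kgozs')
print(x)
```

Lookahead/lookbehind check context without consuming it, so the matched span excludes the asserted characters.
Since nothing is captured, `findall` lists the 2 matched substrings directly.

['zq', 'ozs']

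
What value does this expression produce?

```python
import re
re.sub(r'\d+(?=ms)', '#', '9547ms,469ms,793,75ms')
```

The positive lookaround only admits positions where the adjacent text matches; those characters stay outside the span.
`sub` substitutes '#' at each match site.

'#ms,#ms,793,#ms'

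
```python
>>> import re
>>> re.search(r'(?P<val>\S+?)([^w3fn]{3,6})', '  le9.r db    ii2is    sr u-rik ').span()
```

The pattern matches one or more of a non-whitespace character (lazy) (captured as 'val'); then 3 to 6 of any character except [w3fn] (captured).
Because the quantifier is non-greedy, it stops expanding at the earliest point where the rest of the pattern can succeed.
Unlike `match`, `search` isn't anchored — it looks for the pattern anywhere in the string.
The match spans [2:9] → 'le9.r d'.
Captured: group 1 = 'l', group 2 = 'e9.r d'.

(2, 9)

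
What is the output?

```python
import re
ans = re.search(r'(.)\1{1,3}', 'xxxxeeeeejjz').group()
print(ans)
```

xxxx

The backreference `\1` re-matches whatever the first group consumed, character for character.
`search` walks the string left to right and returns the first match it finds.
The match spans [0:4] → 'xxxx'.
Captured: group 1 = 'x'.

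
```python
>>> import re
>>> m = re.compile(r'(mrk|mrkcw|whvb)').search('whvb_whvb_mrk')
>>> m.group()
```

'whvb'

The match spans [0:4] → 'whvb'.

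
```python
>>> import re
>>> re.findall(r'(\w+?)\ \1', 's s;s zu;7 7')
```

['s', '7']

`\1` is not a pattern — it's the concrete string captured by group 1, re-applied verbatim.
Because there's exactly one group, `findall` drops the full match and keeps group 1 from each hit.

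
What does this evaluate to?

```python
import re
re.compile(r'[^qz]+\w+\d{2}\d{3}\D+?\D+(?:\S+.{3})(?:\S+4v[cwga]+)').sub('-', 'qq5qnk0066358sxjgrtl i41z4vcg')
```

'qq-'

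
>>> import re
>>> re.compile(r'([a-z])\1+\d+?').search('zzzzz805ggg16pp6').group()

'zzzzz8'

A backreference is literal: `\1` must see the identical characters the first group matched.
`search` walks the string left to right and returns the first match it finds.
The match spans [0:6] → 'zzzzz8'.
Captured: group 1 = 'z'.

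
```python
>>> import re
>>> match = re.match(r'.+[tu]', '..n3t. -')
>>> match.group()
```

Pattern: one or more of any character; then one of [tu].
`match` is anchored at position 0; if the pattern doesn't fit there, it returns None.
The match spans [0:5] → '..n3t'.

'..n3t'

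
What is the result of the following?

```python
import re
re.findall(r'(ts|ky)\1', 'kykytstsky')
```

A backreference is literal: `\1` must see the identical characters the first group matched.
`findall` collects group 1 from each match (2 total).

['ky', 'ts']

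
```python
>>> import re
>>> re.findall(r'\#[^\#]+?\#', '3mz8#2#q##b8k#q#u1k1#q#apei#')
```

Matches: at [4:7] → '#2#'; at [9:14] → '#b8k#'; at [15:21] → '#u1k1#'; at [22:28] → '#apei#'.
With no groups in the pattern, `findall` gives back each whole match — 4 here.

['#2#', '#b8k#', '#u1k1#', '#apei#']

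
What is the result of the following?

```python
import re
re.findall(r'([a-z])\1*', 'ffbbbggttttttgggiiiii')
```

The backreference `\1` re-matches whatever the first group consumed, character for character.
Matches: at [0:2] match 'ff', group 1 = 'f'; at [2:5] match 'bbb', group 1 = 'b'; at [5:7] match 'gg', group 1 = 'g'; at [7:13] match 'tttttt', group 1 = 't'; at [13:16] match 'ggg', group 1 = 'g'; ….
With a single group, `findall` returns only what that group captured — 6 items.

['f', 'b', 'g', 't', 'g', 'i']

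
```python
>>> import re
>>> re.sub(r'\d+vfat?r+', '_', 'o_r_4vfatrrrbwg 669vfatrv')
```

The pattern matches one or more of a digit, then the literal 'v'; then the literal 'fa', then optionally a literal 't'; then one or more of a literal 'r'.
Matches: at [4:12] → '4vfatrrr'; at [16:24] → '669vfatr'.
Each match is replaced by '_'.

'o_r__bwg _v'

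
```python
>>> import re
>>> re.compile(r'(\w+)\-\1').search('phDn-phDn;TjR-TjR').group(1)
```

'phDn'

The match spans [0:9] → 'phDn-phDn'.
Captured: group 1 = 'phDn'.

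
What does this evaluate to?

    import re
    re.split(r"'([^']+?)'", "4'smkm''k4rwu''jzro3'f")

`re.split` interleaves the captured-group text with the surrounding fragments.

['4', 'smkm', '', 'k4rwu', '', 'jzro3', 'f']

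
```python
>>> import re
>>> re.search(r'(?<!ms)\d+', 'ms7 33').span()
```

(4, 6)

The negative lookahead/lookbehind blocks any match where the forbidden context is present.
`re.search` tries every starting position until one works.
The match spans [4:6] → '33'.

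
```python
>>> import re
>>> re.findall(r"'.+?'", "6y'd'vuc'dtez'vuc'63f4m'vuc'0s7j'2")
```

["'d'", "'dtez'", "'63f4m'", "'0s7j'"]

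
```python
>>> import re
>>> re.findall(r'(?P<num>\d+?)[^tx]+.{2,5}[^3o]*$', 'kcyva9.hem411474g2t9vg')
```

This matches one or more of a digit (lazy) (captured as 'num'); then one or more of any character except [tx], then 2 to 5 of any character; then zero or more of any character except [3o]; then anchored at the end.
`findall` collects group 1 from the one match (1 total).

['9']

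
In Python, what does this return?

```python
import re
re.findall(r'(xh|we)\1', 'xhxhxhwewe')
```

['xh', 'we']

A backreference is literal: `\1` must see the identical characters the first group matched.
Walking the string: at [0:4] match 'xhxh', group 1 = 'xh'; at [6:10] match 'wewe', group 1 = 'we'.
Because there's exactly one group, `findall` drops the full match and keeps group 1 from each hit.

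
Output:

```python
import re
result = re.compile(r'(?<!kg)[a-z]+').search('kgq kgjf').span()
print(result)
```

(0, 3)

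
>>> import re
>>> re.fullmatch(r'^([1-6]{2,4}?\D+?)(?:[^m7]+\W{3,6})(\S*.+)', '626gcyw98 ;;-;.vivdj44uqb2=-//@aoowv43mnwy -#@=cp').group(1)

'626g'

This matches anchored at the start of the string; then 2 to 4 of a character in [1-6] (lazy), then one or more of a non-digit (lazy) (captured); then one or more of any character except [m7], then 3 to 6 of a non-word character (non-capturing group); then zero or more of a non-whitespace character, then one or more of any character (captured).
Because the quantifier is non-greedy, it stops expanding at the earliest point where the rest of the pattern can succeed.
For `fullmatch`, every character of the input must be accounted for by the pattern.
The match spans [0:49] → '626gcyw98 ;;-;.vivdj44uqb2=-//@aoowv43mnwy -#@=cp'.
Captured: group 1 = '626g', group 2 = 'aoowv43mnwy -#@=cp'.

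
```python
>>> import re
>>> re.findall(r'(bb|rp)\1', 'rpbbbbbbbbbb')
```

A backreference is literal: `\1` must see the identical characters the first group matched.
With a single group, `findall` returns only what that group captured — 2 items.

['bb', 'bb']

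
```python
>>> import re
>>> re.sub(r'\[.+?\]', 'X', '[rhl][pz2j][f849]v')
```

'XXXv'

Because the quantifier is non-greedy, it stops expanding at the earliest point where the rest of the pattern can succeed.
Matches: at [0:5] → '[rhl]'; at [5:11] → '[pz2j]'; at [11:17] → '[f849]'.
Every occurrence is swapped for 'X'.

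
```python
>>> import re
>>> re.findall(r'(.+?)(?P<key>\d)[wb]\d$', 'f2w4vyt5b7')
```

[('f2w4vyt', '5')]

Pattern: one or more of any character (lazy) (captured); then a digit (captured as 'key'); then one of [wb], then a digit; then anchored at the end.
Walking the string: at [0:10] match 'f2w4vyt5b7', groups = ('f2w4vyt', '5').
2 groups means the one result is a tuple of 2 captured strings — 1 here.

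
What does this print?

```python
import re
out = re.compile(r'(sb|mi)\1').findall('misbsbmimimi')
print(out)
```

['sb', 'mi']

After group 1 captures some text, `\1` only succeeds where that same text appears again.
One capturing group, so `findall` returns just the captured substring from each match — 2 in all.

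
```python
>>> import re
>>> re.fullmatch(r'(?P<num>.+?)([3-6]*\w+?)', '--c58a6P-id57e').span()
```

(0, 14)

`re.fullmatch` requires the pattern to consume the entire string.
The match spans [0:14] → '--c58a6P-id57e'.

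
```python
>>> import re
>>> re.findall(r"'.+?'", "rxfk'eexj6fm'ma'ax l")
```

["'eexj6fm'"]

Matches: at [4:13] → "'eexj6fm'".
`findall` yields the raw match text (1 of them) because the pattern has no groups.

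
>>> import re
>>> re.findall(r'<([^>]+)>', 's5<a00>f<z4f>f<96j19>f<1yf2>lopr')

One capturing group, so `findall` returns just the captured substring from each match — 4 in all.

['a00', 'z4f', '96j19', '1yf2']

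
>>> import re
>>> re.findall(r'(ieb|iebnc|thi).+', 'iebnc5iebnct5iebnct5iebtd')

['ieb']

Alternation tries branches left to right and keeps the first one that lets the overall match succeed at that position.
Scanning left to right: at [0:25] match 'iebnc5iebnct5iebnct5iebtd', group 1 = 'ieb'.
Because there's exactly one group, `findall` drops the full match and keeps group 1 from the one hit.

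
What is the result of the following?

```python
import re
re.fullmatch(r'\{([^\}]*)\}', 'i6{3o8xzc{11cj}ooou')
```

None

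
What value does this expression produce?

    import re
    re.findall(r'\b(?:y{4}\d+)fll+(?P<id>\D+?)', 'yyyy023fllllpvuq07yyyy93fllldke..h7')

['p']

The pattern matches a word boundary (`\b`, zero-width); then exactly 4 of the literal 'y', then one or more of a digit (non-capturing group); then the literal 'fl', then one or more of the literal 'l'; then one or more of a non-digit (lazy) (captured as 'id').
Lazy quantifiers expand one character at a time until the remainder of the pattern can match.
Matches: at [0:13] match 'yyyy023fllllp', group 1 = 'p'.
One capturing group, so `findall` returns just the captured substring from the one match — 1 in all.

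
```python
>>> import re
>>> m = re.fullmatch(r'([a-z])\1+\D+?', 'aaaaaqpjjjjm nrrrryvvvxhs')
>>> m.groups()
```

('a',)

`\1` is not a pattern — it's the concrete string captured by group 1, re-applied verbatim.
`fullmatch` succeeds only if the pattern covers the string from start to end.
The match spans [0:25] → 'aaaaaqpjjjjm nrrrryvvvxhs'.
Captured: group 1 = 'a'.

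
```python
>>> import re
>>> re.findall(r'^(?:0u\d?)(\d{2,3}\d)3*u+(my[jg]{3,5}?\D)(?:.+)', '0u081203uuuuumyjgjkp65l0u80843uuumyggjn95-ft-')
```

Pattern: anchored at the start of the string; then the literal '0u', then optionally a digit (non-capturing group); then 2 to 3 of a digit, then a digit (captured); then zero or more of a literal '3', then one or more of a literal 'u'; then the literal 'my', then 3 to 5 of one of [jg] (lazy), then a non-digit (captured); then one or more of any character (non-capturing group).
Multiple groups make `findall` return tuples — one 2-tuple for the one match.

[('8120', 'myjgjk')]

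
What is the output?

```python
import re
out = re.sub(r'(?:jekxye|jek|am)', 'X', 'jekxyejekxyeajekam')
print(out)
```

The regex engine tests alternatives in the order written; an earlier branch that matches wins even if a later one would match more.
Matches: at [0:6] → 'jekxye'; at [6:12] → 'jekxye'; at [13:16] → 'jek'; at [16:18] → 'am'.
Each match is replaced by 'X'.

XXaXX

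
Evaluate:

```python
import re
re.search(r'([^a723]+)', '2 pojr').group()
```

' pojr'

This matches one or more of any character except [a723] (captured).
The match spans [1:6] → ' pojr'.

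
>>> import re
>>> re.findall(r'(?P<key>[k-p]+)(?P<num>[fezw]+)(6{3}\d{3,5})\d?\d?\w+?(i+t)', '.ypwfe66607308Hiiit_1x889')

The pattern matches one or more of a character in [k-p] (captured as 'key'); then one or more of one of [fezw] (captured as 'num'); then exactly 3 of the literal '6', then 3 to 5 of a digit (captured); then optionally a digit; then optionally a digit, then one or more of a word character (lazy); then one or more of the literal 'i', then the literal 't' (captured).
Lazy quantifiers expand one character at a time until the remainder of the pattern can match.
Walking the string: at [2:19] match 'pwfe66607308Hiiit', groups = ('p', 'wfe', '66607308', 'iiit').
Multiple groups make `findall` return tuples — one 4-tuple for the one match.

[('p', 'wfe', '66607308', 'iiit')]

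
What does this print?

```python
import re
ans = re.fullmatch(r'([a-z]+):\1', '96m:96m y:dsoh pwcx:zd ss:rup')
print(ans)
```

`fullmatch` succeeds only if the pattern covers the string from start to end.
Here the pattern can't cover the whole string, so the call returns None.

None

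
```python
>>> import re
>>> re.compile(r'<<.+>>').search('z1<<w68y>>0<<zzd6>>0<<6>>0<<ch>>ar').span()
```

(2, 32)

The match spans [2:32] → '<<w68y>>0<<zzd6>>0<<6>>0<<ch>>'.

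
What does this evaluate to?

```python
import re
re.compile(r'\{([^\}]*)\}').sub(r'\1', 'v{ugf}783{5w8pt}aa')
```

`\1` in the replacement pulls in group 1's text for each match.

'vugf7835w8ptaa'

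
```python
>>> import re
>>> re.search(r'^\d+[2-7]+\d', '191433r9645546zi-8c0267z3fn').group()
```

'191433'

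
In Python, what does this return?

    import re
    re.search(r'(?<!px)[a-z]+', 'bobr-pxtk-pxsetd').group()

Because the assertion is negative and zero-width, positions next to the forbidden text are skipped.
The match spans [0:4] → 'bobr'.

'bobr'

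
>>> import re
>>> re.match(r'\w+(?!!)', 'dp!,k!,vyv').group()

'd'

The negative lookahead/lookbehind blocks any match where the forbidden context is present.
`match` is anchored at position 0; if the pattern doesn't fit there, it returns None.
The match spans [0:1] → 'd'.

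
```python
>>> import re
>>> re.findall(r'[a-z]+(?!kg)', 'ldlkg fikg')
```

['ldlkg', 'fikg']

The negative lookahead/lookbehind blocks any match where the forbidden context is present.
Scanning left to right: at [0:5] → 'ldlkg'; at [6:10] → 'fikg'.
Since nothing is captured, `findall` lists the 2 matched substrings directly.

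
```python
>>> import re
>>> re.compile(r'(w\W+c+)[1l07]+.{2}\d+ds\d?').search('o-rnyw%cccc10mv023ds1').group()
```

'w%cccc10mv023ds1'

This matches a literal 'w', then one or more of a non-word character, then one or more of the literal 'c' (captured); then one or more of one of [1l07]; then exactly 2 of any character, then one or more of a digit; then the literal 'ds', then optionally a digit.
Unlike `match`, `search` isn't anchored — it looks for the pattern anywhere in the string.
The match spans [5:21] → 'w%cccc10mv023ds1'.
Captured: group 1 = 'w%cccc'.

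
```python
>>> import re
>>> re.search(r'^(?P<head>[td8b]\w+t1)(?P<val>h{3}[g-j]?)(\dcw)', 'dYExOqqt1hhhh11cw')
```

Pattern: anchored at the start of the string; then one of [td8b], then one or more of a word character, then the literal 't1' (captured as 'head'); then exactly 3 of a literal 'h', then optionally a character in [g-j] (captured as 'val'); then a digit, then the literal 'cw' (captured).
`search` walks the string left to right and returns the first match it finds.
Here the pattern never matches, so the call returns None.

None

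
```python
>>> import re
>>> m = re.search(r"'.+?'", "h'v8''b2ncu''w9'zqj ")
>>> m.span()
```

(1, 5)

`re.search` tries every starting position until one works.
The match spans [1:5] → "'v8'".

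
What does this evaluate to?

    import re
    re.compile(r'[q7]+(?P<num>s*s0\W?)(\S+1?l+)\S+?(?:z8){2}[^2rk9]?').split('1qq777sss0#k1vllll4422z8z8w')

Pattern: one or more of one of [q7]; then zero or more of the literal 's', then the literal 's0', then optionally a non-word character (captured as 'num'); then one or more of a non-whitespace character, then optionally a literal '1', then one or more of the literal 'l' (captured); then one or more of a non-whitespace character (lazy), then the literal 'z8' repeated 2 times, then optionally any character except [2rk9].
The group in the pattern means `split` returns the separators' captures alongside the pieces.

['1', 'sss0#', 'k1vllll', '']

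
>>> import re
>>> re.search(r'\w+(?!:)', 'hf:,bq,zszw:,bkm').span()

(0, 1)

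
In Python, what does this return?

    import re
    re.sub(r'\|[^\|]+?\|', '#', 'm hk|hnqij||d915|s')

'm hk##s'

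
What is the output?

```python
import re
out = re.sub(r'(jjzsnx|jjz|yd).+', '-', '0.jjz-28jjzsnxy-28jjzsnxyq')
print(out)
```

0.-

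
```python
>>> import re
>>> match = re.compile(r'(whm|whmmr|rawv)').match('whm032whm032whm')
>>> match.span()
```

With `match`, the pattern is implicitly anchored at the beginning.
The match spans [0:3] → 'whm'.

(0, 3)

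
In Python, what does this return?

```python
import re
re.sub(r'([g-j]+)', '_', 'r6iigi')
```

The pattern matches one or more of a character in [g-j] (captured).
Matches: at [2:6] → 'iigi'.
Every occurrence is swapped for '_'.

'r6_'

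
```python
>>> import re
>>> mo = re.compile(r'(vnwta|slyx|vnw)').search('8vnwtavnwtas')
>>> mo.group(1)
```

Alternation tries branches left to right and keeps the first one that lets the overall match succeed at that position.
`re.search` tries every starting position until one works.
The match spans [1:6] → 'vnwta'.
Captured: group 1 = 'vnwta'.

'vnwta'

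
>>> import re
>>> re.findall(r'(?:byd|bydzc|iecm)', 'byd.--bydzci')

Alternation isn't longest-match — the leftmost alternative that fits at this position is chosen.
No capturing groups, so `findall` returns the 2 full match strings.

['byd', 'byd']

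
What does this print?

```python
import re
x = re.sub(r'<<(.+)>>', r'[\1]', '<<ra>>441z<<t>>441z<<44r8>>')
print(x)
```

[ra>>441z<<t>>441z<<44r8]

Matches: at [0:27] → '<<ra>>441z<<t>>441z<<44r8>>'.
The replacement refers to a captured group, so each match is rewritten using its own captured text.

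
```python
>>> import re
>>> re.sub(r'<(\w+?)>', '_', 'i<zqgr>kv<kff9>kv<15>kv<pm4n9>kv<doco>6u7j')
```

'i_kv_kv_kv_kv_6u7j'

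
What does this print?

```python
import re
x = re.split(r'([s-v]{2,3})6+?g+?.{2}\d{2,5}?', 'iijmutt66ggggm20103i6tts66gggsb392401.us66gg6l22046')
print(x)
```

['iijm', 'utt', '103i6', 'tts', '2401.', 'us', '046']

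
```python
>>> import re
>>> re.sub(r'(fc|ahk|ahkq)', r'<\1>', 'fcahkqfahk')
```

Branches in `(...|...)` are attempted left-to-right; the first branch that allows the whole pattern to succeed is taken.
The replacement refers to a captured group, so each match is rewritten using its own captured text.

'<fc><ahk>qf<ahk>'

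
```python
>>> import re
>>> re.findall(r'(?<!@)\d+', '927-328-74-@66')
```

['927', '328', '74', '6']

The negative lookahead/lookbehind blocks any match where the forbidden context is present.
Matches: at [0:3] → '927'; at [4:7] → '328'; at [8:10] → '74'; at [13:14] → '6'.
With no groups in the pattern, `findall` gives back each whole match — 4 here.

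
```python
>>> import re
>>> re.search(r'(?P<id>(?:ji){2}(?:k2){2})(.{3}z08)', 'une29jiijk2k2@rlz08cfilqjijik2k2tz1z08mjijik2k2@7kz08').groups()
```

('jijik2k2', 'tz1z08')

The match spans [24:38] → 'jijik2k2tz1z08'.
Captured: group 1 = 'jijik2k2', group 2 = 'tz1z08'.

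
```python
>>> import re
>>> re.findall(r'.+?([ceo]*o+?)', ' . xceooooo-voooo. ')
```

['ceooooo', 'oooo']

With the lazy modifier that quantifier settles for the fewest repetitions that let the rest of the pattern succeed (the atoms after it are unaffected and can still be greedy).
Because there's exactly one group, `findall` drops the full match and keeps group 1 from each hit.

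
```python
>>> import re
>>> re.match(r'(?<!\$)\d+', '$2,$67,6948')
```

None

Because the assertion is negative and zero-width, positions next to the forbidden text are skipped.
With `match`, the pattern is implicitly anchored at the beginning.
Here the pattern fails at index 0, so the call returns None.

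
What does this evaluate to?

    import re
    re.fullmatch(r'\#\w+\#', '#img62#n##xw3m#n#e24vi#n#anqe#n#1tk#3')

For `fullmatch`, every character of the input must be accounted for by the pattern.
Here there's no way to consume every character, so the call returns None.

None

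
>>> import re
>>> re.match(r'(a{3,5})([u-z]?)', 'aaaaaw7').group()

The pattern matches 3 to 5 of a literal 'a' (captured); then optionally a character in [u-z] (captured).
`re.match` only tries the pattern at the start of the string.
The match spans [0:6] → 'aaaaaw'.
Captured: group 1 = 'aaaaa', group 2 = 'w'.

'aaaaaw'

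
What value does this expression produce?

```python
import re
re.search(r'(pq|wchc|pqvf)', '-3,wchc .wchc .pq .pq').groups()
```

The match spans [3:7] → 'wchc'.
Captured: group 1 = 'wchc'.

('wchc',)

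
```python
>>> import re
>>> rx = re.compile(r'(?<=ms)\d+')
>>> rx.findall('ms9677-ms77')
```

The positive lookaround only admits positions where the adjacent text matches; those characters stay outside the span.
Matches: at [2:6] → '9677'; at [9:11] → '77'.
No capturing groups, so `findall` returns the 2 full match strings.

['9677', '77']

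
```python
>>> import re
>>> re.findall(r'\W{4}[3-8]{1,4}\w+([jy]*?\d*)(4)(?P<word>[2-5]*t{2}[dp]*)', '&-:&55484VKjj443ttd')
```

[('', '4', '3ttd')]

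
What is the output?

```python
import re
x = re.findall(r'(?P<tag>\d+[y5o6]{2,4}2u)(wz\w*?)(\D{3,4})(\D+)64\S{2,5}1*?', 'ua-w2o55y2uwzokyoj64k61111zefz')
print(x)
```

[('2o55y2u', 'wz', 'okyo', 'j')]

This matches one or more of a digit, then 2 to 4 of one of [y5o6], then the literal '2u' (captured as 'tag'); then the literal 'wz', then zero or more of a word character (lazy) (captured); then 3 to 4 of a non-digit (captured); then one or more of a non-digit (captured); then the literal '64', then 2 to 5 of a non-whitespace character, then zero or more of the literal '1' (lazy).
Walking the string: at [4:25] match '2o55y2uwzokyoj64k6111', groups = ('2o55y2u', 'wz', 'okyo', 'j').
`findall` packs the 4 group values into a tuple for every match.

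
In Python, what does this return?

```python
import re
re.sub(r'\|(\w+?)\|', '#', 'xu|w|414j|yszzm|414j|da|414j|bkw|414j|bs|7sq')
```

Each match is replaced by '#'.

'xu#414j#414j#414j#414j#7sq'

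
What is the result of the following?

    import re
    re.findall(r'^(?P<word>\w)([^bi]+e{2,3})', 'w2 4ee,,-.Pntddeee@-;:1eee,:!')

This matches anchored at the start of the string; then a word character (captured as 'word'); then one or more of any character except [bi], then 2 to 3 of the literal 'e' (captured).
Walking the string: at [0:26] match 'w2 4ee,,-.Pntddeee@-;:1eee', groups = ('w', '2 4ee,,-.Pntddeee@-;:1eee').
Multiple groups make `findall` return tuples — one 2-tuple for the one match.

[('w', '2 4ee,,-.Pntddeee@-;:1eee')]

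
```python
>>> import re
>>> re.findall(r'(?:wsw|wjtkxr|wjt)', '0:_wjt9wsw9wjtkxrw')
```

Alternation tries branches left to right and keeps the first one that lets the overall match succeed at that position.
No capturing groups, so `findall` returns the 3 full match strings.

['wjt', 'wsw', 'wjtkxr']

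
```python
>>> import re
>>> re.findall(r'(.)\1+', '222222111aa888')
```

['2', '1', 'a', '8']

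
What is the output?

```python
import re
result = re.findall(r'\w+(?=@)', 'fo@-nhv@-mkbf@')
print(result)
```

The `(?=…)`/`(?<=…)` assertion just peeks at neighbouring text; it doesn't advance the match position.
Scanning left to right: at [0:2] → 'fo'; at [4:7] → 'nhv'; at [9:13] → 'mkbf'.
`findall` yields the raw match text (3 of them) because the pattern has no groups.

['fo', 'nhv', 'mkbf']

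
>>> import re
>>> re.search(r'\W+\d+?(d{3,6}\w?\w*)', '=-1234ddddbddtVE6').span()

Pattern: one or more of a non-word character, then one or more of a digit (lazy); then 3 to 6 of a literal 'd', then optionally a word character, then zero or more of a word character (captured).
`re.search` tries every starting position until one works.
The match spans [0:17] → '=-1234ddddbddtVE6'.
Captured: group 1 = 'ddddbddtVE6'.

(0, 17)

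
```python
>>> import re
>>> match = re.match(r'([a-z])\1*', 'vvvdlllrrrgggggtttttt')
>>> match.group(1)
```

The backreference `\1` re-matches whatever the first group consumed, character for character.
`re.match` only tries the pattern at the start of the string.
The match spans [0:3] → 'vvv'.
Captured: group 1 = 'v'.

'v'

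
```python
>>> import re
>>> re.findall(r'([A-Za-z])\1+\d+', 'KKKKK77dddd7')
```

A backreference is literal: `\1` must see the identical characters the first group matched.
Because there's exactly one group, `findall` drops the full match and keeps group 1 from each hit.

['K', 'd']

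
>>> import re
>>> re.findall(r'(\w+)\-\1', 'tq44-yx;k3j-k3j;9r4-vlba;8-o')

`\1` is not a pattern — it's the concrete string captured by group 1, re-applied verbatim.
`findall` collects group 1 from the one match (1 total).

['k3j']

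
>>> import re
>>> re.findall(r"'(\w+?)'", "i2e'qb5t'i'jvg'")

Walking the string: at [3:9] match "'qb5t'", group 1 = 'qb5t'; at [10:15] match "'jvg'", group 1 = 'jvg'.
One capturing group, so `findall` returns just the captured substring from each match — 2 in all.

['qb5t', 'jvg']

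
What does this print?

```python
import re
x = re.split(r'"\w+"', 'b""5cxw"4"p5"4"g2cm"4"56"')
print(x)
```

['b"', '4', '4', '4', '']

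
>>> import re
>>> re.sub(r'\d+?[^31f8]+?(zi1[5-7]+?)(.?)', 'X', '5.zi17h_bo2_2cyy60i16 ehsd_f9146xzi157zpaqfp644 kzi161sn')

'X_bo2_2cyy60i16 ehsd_fXzpaqfpXsn'

The pattern matches one or more of a digit (lazy), then one or more of any character except [31f8] (lazy); then the literal 'zi1', then one or more of a character in [5-7] (lazy) (captured); then optionally any character (captured).
Matches: at [0:7] → '5.zi17h'; at [28:38] → '9146xzi157'; at [44:54] → '644 kzi161'.
Every occurrence is swapped for 'X'.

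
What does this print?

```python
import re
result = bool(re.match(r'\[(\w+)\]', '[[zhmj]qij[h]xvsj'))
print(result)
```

False

`match` is anchored at position 0; if the pattern doesn't fit there, it returns None.
Here position 0 doesn't satisfy it, so the call returns None, and `bool(None)` is False.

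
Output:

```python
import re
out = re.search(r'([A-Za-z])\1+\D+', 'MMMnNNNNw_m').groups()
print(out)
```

('M',)

The match spans [0:11] → 'MMMnNNNNw_m'.
Captured: group 1 = 'M'.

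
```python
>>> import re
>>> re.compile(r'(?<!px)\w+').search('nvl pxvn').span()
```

The negative lookaround is zero-width — it rules out positions where the adjacent text would match, without consuming anything.
`search` walks the string left to right and returns the first match it finds.
The match spans [0:3] → 'nvl'.

(0, 3)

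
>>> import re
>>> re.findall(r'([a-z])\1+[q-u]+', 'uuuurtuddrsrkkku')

After group 1 captures some text, `\1` only succeeds where that same text appears again.
With a single group, `findall` returns only what that group captured — 3 items.

['u', 'd', 'k']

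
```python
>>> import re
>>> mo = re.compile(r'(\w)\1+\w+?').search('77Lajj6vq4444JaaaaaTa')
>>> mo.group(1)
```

'7'

`\1` is not a pattern — it's the concrete string captured by group 1, re-applied verbatim.
`re.search` scans for the first position where the pattern succeeds.
The match spans [0:3] → '77L'.
Captured: group 1 = '7'.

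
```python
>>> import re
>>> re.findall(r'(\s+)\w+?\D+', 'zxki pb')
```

The pattern matches one or more of whitespace (captured); then one or more of a word character (lazy); then one or more of a non-digit.
Scanning left to right: at [4:7] match ' pb', group 1 = ' '.
`findall` collects group 1 from the one match (1 total).

[' ']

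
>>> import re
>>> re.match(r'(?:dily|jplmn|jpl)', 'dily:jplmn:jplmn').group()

'dily'

With `match`, the pattern is implicitly anchored at the beginning.
The match spans [0:4] → 'dily'.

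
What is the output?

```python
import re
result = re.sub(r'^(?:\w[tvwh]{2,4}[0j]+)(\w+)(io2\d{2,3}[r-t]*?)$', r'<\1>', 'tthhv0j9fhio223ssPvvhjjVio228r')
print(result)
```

<9fhio223ssPvvhjjV>

Pattern: anchored at the start of the string; then a word character, then 2 to 4 of one of [tvwh], then one or more of one of [0j] (non-capturing group); then one or more of a word character (captured); then the literal 'io2', then 2 to 3 of a digit, then zero or more of a character in [r-t] (lazy) (captured); then anchored at the end.
Matches: at [0:30] → 'tthhv0j9fhio223ssPvvhjjVio228r'.
`\1` in the replacement pulls in group 1's text for each match.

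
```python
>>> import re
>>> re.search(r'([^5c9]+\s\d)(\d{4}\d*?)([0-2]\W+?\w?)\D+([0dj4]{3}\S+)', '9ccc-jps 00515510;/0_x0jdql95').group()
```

'-jps 00515510;/0_x0jdql95'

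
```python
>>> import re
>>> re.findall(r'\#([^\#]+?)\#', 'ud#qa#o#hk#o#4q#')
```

['qa', 'hk', '4q']

One capturing group, so `findall` returns just the captured substring from each match — 3 in all.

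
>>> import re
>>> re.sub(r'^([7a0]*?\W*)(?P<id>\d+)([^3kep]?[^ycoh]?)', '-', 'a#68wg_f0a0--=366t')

This matches anchored at the start of the string; then zero or more of one of [7a0] (lazy), then zero or more of a non-word character (captured); then one or more of a digit (captured as 'id'); then optionally any character except [3kep], then optionally any character except [ycoh] (captured).
Matches: at [0:6] → 'a#68wg'.
Every occurrence is swapped for '-'.

'-_f0a0--=366t'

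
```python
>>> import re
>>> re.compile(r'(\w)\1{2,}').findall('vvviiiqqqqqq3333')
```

['v', 'i', 'q', '3']

The backreference `\1` re-matches whatever the first group consumed, character for character.
Matches: at [0:3] match 'vvv', group 1 = 'v'; at [3:6] match 'iii', group 1 = 'i'; at [6:12] match 'qqqqqq', group 1 = 'q'; at [12:16] match '3333', group 1 = '3'.
One capturing group, so `findall` returns just the captured substring from each match — 4 in all.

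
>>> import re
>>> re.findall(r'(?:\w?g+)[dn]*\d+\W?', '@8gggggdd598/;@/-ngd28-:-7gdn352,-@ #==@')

['8gggggdd598/', 'ngd28-', '7gdn352,']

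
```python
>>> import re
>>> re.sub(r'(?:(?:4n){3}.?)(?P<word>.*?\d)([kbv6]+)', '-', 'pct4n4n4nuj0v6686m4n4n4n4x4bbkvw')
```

'pct-86m-w'

This matches the literal '4n' repeated 3 times, then optionally any character (non-capturing group); then zero or more of any character (lazy), then a digit (captured as 'word'); then one or more of one of [kbv6] (captured).
Lazy quantifiers expand one character at a time until the remainder of the pattern can match.
Matches: at [3:15] → '4n4n4nuj0v66'; at [18:31] → '4n4n4n4x4bbkv'.
`sub` substitutes '-' at each match site.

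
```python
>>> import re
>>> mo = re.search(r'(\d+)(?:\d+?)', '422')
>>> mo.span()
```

The match spans [0:3] → '422'.

(0, 3)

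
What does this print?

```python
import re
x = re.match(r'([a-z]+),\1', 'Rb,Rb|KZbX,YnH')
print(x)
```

With `match`, the pattern is implicitly anchored at the beginning.
Here the pattern fails at index 0, so the call returns None.

None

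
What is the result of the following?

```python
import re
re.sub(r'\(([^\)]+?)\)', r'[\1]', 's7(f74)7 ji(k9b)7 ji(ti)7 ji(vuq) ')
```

's7[f74]7 ji[k9b]7 ji[ti]7 ji[vuq] '

Matches: at [2:7] → '(f74)'; at [11:16] → '(k9b)'; at [20:24] → '(ti)'; at [28:33] → '(vuq)'.
The replacement refers to a captured group, so each match is rewritten using its own captured text.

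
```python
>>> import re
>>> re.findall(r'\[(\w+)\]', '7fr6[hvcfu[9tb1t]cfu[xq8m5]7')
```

Matches: at [10:17] match '[9tb1t]', group 1 = '9tb1t'; at [20:27] match '[xq8m5]', group 1 = 'xq8m5'.
`findall` collects group 1 from each match (2 total).

['9tb1t', 'xq8m5']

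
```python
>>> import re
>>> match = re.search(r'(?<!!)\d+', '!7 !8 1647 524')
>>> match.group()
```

'1647'

`(?!…)`/`(?<!…)` only lets a position through if the neighbouring text does NOT match; no characters are consumed.
Unlike `match`, `search` isn't anchored — it looks for the pattern anywhere in the string.
The match spans [6:10] → '1647'.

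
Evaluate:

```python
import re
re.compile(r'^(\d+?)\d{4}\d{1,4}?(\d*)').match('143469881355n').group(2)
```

'881355'

The match spans [0:12] → '143469881355'.
Captured: group 1 = '1', group 2 = '881355'.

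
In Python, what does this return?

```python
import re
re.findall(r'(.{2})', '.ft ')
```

['.f', 't ']

This matches exactly 2 of any character (captured).
Because there's exactly one group, `findall` drops the full match and keeps group 1 from each hit.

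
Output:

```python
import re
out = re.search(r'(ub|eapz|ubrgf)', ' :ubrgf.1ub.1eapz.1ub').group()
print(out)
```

ub

Alternation isn't longest-match — the leftmost alternative that fits at this position is chosen.
Unlike `match`, `search` isn't anchored — it looks for the pattern anywhere in the string.
The match spans [2:4] → 'ub'.
Captured: group 1 = 'ub'.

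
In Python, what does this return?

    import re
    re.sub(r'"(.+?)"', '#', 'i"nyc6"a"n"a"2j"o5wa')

'i#a#a#o5wa'

Matches: at [1:7] → '"nyc6"'; at [8:11] → '"n"'; at [12:16] → '"2j"'.
`sub` substitutes '#' at each match site.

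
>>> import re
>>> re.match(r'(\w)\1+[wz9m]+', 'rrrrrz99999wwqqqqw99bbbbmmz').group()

'rrrrrz99999ww'

`\1` has to match the exact text group 1 already captured.
`re.match` won't scan ahead — the pattern has to work from the very first character.
The match spans [0:13] → 'rrrrrz99999ww'.
Captured: group 1 = 'r'.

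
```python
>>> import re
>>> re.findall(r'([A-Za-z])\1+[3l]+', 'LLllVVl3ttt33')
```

`\1` has to match the exact text group 1 already captured.
Scanning left to right: at [0:4] match 'LLll', group 1 = 'L'; at [4:8] match 'VVl3', group 1 = 'V'; at [8:13] match 'ttt33', group 1 = 't'.
With a single group, `findall` returns only what that group captured — 3 items.

['L', 'V', 't']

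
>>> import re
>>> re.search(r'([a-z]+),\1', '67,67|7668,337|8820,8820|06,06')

`\1` is not a pattern — it's the concrete string captured by group 1, re-applied verbatim.
Here nothing in the string fits, so the call returns None.

None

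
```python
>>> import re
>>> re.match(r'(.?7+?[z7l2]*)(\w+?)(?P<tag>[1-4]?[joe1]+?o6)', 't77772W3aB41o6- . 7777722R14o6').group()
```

't77772W3aB41o6'

Pattern: optionally any character, then one or more of the literal '7' (lazy), then zero or more of one of [z7l2] (captured); then one or more of a word character (lazy) (captured); then optionally a character in [1-4], then one or more of one of [joe1] (lazy), then the literal 'o6' (captured as 'tag').
`re.match` won't scan ahead — the pattern has to work from the very first character.
The match spans [0:14] → 't77772W3aB41o6'.
Captured: group 1 = 't77772', group 2 = 'W3aB', group 3 = '41o6'.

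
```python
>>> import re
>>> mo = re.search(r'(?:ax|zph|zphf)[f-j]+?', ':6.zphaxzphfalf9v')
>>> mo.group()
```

`re.search` tries every starting position until one works.
The match spans [8:12] → 'zphf'.

'zphf'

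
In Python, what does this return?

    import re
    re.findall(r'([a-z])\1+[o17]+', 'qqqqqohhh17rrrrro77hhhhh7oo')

The backreference `\1` re-matches whatever the first group consumed, character for character.
Matches: at [0:6] match 'qqqqqo', group 1 = 'q'; at [6:11] match 'hhh17', group 1 = 'h'; at [11:19] match 'rrrrro77', group 1 = 'r'; at [19:27] match 'hhhhh7oo', group 1 = 'h'.
One capturing group, so `findall` returns just the captured substring from each match — 4 in all.

['q', 'h', 'r', 'h']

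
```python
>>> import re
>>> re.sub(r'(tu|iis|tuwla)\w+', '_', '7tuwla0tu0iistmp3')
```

Matches: at [1:17] → 'tuwla0tu0iistmp3'.
Every occurrence is swapped for '_'.

'7_'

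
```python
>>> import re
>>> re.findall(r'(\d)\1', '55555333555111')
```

['5', '5', '3', '5', '1']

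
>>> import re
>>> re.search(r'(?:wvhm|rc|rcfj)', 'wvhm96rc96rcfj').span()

(0, 4)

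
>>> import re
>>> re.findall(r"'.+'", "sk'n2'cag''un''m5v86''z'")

["'n2'cag''un''m5v86''z'"]

`findall` yields the raw match text (1 of them) because the pattern has no groups.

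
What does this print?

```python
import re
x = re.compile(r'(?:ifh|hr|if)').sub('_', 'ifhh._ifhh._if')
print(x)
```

_h.__h.__

The regex engine tests alternatives in the order written; an earlier branch that matches wins even if a later one would match more.
Matches: at [0:3] → 'ifh'; at [6:9] → 'ifh'; at [12:14] → 'if'.
`sub` substitutes '_' at each match site.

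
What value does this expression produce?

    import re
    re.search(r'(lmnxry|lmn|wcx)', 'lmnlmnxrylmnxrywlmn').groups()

('lmn',)

Unlike `match`, `search` isn't anchored — it looks for the pattern anywhere in the string.
The match spans [0:3] → 'lmn'.
Captured: group 1 = 'lmn'.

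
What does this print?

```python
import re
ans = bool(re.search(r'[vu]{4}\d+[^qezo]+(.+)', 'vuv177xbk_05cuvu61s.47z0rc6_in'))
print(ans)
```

Here nothing in the string fits, so the call returns None, and `bool(None)` is False.

False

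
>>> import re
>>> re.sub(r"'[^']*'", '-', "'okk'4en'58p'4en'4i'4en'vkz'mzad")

Matches: at [0:5] → "'okk'"; at [8:13] → "'58p'"; at [16:20] → "'4i'"; at [23:28] → "'vkz'".
Each match is replaced by '-'.

'-4en-4en-4en-mzad'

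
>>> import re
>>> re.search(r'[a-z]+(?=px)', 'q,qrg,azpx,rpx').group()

Lookahead/lookbehind check context without consuming it, so the matched span excludes the asserted characters.
The match spans [6:8] → 'az'.

'az'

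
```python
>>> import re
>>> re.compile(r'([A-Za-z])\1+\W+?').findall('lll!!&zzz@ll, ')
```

`\1` is not a pattern — it's the concrete string captured by group 1, re-applied verbatim.
Because there's exactly one group, `findall` drops the full match and keeps group 1 from each hit.

['l', 'z', 'l']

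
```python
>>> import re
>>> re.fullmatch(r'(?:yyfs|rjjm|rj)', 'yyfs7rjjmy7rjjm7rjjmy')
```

`re.fullmatch` requires the pattern to consume the entire string.
Here the string isn't matched end-to-end, so the call returns None.

None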